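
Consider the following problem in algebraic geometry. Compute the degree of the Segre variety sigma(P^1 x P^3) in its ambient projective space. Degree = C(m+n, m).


The degree of the Segre variety P^1 x P^3 is C(m+n, m).
= C(4, 1)
= 4

4


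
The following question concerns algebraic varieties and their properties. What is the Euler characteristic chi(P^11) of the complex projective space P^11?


The complex projective space P^11 has one cell in each even real dimension 0, 2, ..., 22.
The cohomology groups are H^{2k}(P^11) = Z for k = 0,...,11, and 0 otherwise.
Euler characteristic = sum of Betti numbers = 1 per even-dimensional cohomology group.
chi(P^11) = 11 + 1 = 12

12


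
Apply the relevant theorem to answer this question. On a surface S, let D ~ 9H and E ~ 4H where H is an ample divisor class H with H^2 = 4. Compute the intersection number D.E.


Using bilinearity of the intersection pairing on a surface S:
(aH).(bH) = ab * (H.H)
We have H^2 = 4.
D.E = (9H).(4H) = 9*4*4
= 36*4
= 144

144


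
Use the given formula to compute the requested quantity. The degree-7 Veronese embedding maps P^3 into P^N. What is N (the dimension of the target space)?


The Veronese embedding v_d: P^n -> P^N maps each point to all
degree-d monomials in n+1 homogeneous coordinates.
N = C(n+d, d) - 1
N = C(3+7, 7) - 1
N = C(10, 7) - 1
C(10, 7) = 120
N = 120 - 1 = 119

119


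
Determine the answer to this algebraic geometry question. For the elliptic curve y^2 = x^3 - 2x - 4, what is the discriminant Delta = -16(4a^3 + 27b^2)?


Compute each component:
4a^3 = 4*(-2)^3 = 4*(-8) = -32
27b^2 = 27*(-4)^2 = 27*16 = 432
4a^3 + 27b^2 = -32 + 432 = 400
Delta = -16*400 = -6400

-6400


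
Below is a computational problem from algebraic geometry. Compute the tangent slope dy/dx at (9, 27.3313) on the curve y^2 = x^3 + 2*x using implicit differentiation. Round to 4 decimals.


Using implicit differentiation of y^2 = x^3 + 2*x:
2y * dy/dx = 3x^2 + 2
dy/dx = (3x^2 + 2)/(2y)
Numerator: 3*9^2 + 2 = 245
Denominator: 2*27.3313 = 54.6626
dy/dx = 245/54.6626 = 4.4820

4.4820


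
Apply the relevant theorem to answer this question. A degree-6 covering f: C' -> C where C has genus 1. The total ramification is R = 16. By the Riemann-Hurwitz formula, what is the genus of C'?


Riemann-Hurwitz formula: 2g' - 2 = d(2g - 2) + R
Given: d = 6, g = 1, R = 16
2g' - 2 = 6*(2*1 - 2) + 16
2g' - 2 = 6*0 + 16
2g' - 2 = 0 + 16 = 16
2g' = 18
g' = 9

9


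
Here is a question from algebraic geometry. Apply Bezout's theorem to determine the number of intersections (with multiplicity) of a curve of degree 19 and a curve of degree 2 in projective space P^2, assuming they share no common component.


Bezout's theorem states the intersection count equals the product of degrees.
Intersection count = 19 * 2 = 38

38


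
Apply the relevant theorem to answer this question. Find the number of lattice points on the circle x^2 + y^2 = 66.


Systematically check integer values of x where x^2 <= 66.
For each valid x, check if 66 - x^2 is a perfect square.
Total integer solutions found: 0

0


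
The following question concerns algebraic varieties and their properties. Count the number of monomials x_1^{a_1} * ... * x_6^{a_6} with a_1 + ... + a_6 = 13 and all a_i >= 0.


The number of degree-13 monomials in 6 variables is C(d+n-1, n-1).
= C(13+6-1, 6-1) = C(18, 5)
= 8568

8568


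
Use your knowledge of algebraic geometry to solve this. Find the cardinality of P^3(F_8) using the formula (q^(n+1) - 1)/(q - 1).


P^3(F_8) has (q^(n+1) - 1)/(q - 1) points.
= 8^3 + 8^2 + 8^1 + 8^0
= 512 + 64 + 8 + 1
= 585

585


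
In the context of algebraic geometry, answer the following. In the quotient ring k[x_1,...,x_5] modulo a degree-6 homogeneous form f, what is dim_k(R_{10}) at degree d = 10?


For R = k[x_1,...,x_n]/(f) with f homogeneous of degree e:
The Hilbert series is (1 - t^e)/(1 - t)^n.
So h(d) = C(d+n-1, n-1) - C(d-e+n-1, n-1) for d >= e.
With n=5, e=6, d=10:
C(10+5-1, 5-1) = C(14, 4) = 1001
C(10-6+5-1, 5-1) = C(8, 4) = 70
h(10) = 1001 - 70 = 931

931


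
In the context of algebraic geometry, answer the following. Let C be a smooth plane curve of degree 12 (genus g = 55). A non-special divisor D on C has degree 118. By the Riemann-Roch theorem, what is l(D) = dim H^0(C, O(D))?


First, compute the genus of a smooth plane curve of degree 12:
g = (d-1)(d-2)/2 = (12-1)(12-2)/2 = 55
For a non-special divisor D (i.e., h^1(D) = 0), Riemann-Roch gives:
l(D) = deg(D) - g + 1
Since deg(D) = 118 >= 2g - 1 = 109, D is non-special.
l(D) = 118 - 55 + 1 = 64

64


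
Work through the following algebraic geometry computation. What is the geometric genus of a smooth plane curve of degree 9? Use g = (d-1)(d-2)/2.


Using the genus formula for smooth plane curves:
g = (d-1)(d-2)/2
g = (9-1)(9-2)/2
g = 8*7/2
g = 56/2 = 28

28


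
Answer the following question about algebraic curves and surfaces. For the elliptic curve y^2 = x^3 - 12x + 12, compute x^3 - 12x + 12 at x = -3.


Compute x^3 - 12x + 12 at x = -3:
x^3 = (-3)^3 = -27
(-12)*x = (-12)*(-3) = 36
Sum: -27 + 36 + 12 = 21

21


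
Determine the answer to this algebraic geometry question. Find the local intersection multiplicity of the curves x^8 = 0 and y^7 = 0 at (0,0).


The intersection multiplicity of V(x^a) and V(y^b) at the origin is:
I(O; V(x^8), V(y^7)) = dim_k(k[x,y]/(x^8, y^7))
A basis for k[x,y]/(x^8, y^7) is the set of monomials x^i * y^j
where 0 <= i < 8 and 0 <= j < 7.
The number of such monomials is 8 * 7 = 56

56


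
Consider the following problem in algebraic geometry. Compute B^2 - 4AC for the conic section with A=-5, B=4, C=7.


The discriminant of a conic Ax^2 + Bxy + Cy^2 + ... = 0 is B^2 - 4AC.
B^2 = 4^2 = 16
4AC = 4*(-5)*7 = -140
Discriminant = 16 + 140 = 156

156


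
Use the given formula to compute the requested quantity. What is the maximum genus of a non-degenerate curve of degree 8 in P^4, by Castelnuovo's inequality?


Castelnuovo's bound: write d - 1 = m(r-1) + epsilon with 0 <= epsilon < r-1.
d - 1 = 8 - 1 = 7
r - 1 = 4 - 1 = 3
7 = 2*3 + 1, so m = 2, epsilon = 1
pi(d, r) = m(m-1)(r-1)/2 + m*epsilon
= 2*1*3/2 + 2*1
= 6/2 + 2
= 3 + 2 = 5

5


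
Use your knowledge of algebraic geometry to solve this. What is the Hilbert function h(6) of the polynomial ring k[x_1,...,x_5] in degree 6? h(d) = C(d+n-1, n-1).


The Hilbert function for the polynomial ring in 5 variables is:
h(d) = C(d+n-1, n-1)
h(6) = C(6+5-1, 5-1) = C(10, 4)
= 10! / (4! * 6!)
= 210

210


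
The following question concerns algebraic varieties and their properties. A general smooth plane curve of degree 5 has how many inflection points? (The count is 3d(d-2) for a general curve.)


For a general smooth plane curve C of degree d, the inflection points are
the intersection of C with its Hessian curve, which has degree 3(d-2).
By Bezout, the total intersection number is d * 3(d-2) = 5 * 9 = 45.
For a general curve every flex is ordinary, so each contributes
multiplicity 1 to C·Hess(C), and the number of distinct inflection
points is 3d(d-2).
Inflection points = 3*5*(5-2) = 3*5*3 = 45

45


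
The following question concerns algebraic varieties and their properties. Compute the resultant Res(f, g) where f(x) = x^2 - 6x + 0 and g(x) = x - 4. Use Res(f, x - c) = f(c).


For Res(f, x - c), we evaluate f at x = c.
f(4) = 4^2 - 6*4 + 0
= 16 - 24 + 0
= -8 + 0 = -8
Res(f, g) = -8

-8


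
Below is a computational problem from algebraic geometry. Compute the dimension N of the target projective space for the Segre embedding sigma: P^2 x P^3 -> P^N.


The Segre embedding maps P^m x P^n into P^N via
all products of coordinates from each factor.
N = (m+1)(n+1) - 1
N = (2+1)(3+1) - 1
N = 3*4 - 1
N = 12 - 1 = 11

11


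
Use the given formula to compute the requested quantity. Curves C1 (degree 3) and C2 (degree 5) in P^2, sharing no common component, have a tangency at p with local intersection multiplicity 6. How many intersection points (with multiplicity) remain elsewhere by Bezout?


By Bezout's theorem, the total intersection number is d1 * d2.
Total = 3 * 5 = 15
Intersection multiplicity at p = 6
Remaining intersections = 15 - 6 = 9

9


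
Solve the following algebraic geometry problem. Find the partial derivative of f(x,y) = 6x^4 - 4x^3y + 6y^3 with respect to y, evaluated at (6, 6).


df/dy = (-4)*x^3 + 3*6*y^2
At (6,6): (-4)*6^3 + 3*6*6^2
= -864 + 648
= -216

-216


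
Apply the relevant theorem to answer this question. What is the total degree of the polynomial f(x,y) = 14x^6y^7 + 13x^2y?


Examine each term for its total degree (sum of exponents).
  Term '14x^6y^7' has total degree 6+7 = 13.
  Term '13x^2y' has total degree 2+1 = 3.
The maximum total degree among all terms is 13.

13


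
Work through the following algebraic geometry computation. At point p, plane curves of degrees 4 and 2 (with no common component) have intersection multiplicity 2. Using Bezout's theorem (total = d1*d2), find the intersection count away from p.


By Bezout's theorem, the total intersection number is d1 * d2.
Total = 4 * 2 = 8
Intersection multiplicity at p = 2
Remaining intersections = 8 - 2 = 6

6


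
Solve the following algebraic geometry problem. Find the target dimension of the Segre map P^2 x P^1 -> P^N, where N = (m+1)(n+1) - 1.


The Segre embedding maps P^m x P^n into P^N via
all products of coordinates from each factor.
N = (m+1)(n+1) - 1
N = (2+1)(1+1) - 1
N = 3*2 - 1
N = 6 - 1 = 5

5


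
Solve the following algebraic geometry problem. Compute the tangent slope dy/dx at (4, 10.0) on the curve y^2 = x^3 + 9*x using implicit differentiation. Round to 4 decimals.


Using implicit differentiation of y^2 = x^3 + 9*x:
2y * dy/dx = 3x^2 + 9
dy/dx = (3x^2 + 9)/(2y)
Numerator: 3*4^2 + 9 = 57
Denominator: 2*10.0 = 20.0
dy/dx = 57/20.0 = 2.8500

2.8500


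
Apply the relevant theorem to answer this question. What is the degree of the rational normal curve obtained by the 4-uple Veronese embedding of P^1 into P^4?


The rational normal curve in P^4 is the image of P^1 under the 4-uple Veronese.
A general hyperplane in P^4 pulls back to a degree-4 form on P^1, which has 4 zeros,
so the curve meets a general hyperplane in 4 points. Degree = 4.

4


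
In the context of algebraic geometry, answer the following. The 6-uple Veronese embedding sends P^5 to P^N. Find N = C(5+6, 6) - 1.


The Veronese embedding v_d: P^n -> P^N maps each point to all
degree-d monomials in n+1 homogeneous coordinates.
N = C(n+d, d) - 1
N = C(5+6, 6) - 1
N = C(11, 6) - 1
C(11, 6) = 462
N = 462 - 1 = 461

461


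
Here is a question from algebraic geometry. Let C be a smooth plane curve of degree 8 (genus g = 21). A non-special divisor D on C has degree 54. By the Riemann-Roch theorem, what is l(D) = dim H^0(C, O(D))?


First, compute the genus of a smooth plane curve of degree 8:
g = (d-1)(d-2)/2 = (8-1)(8-2)/2 = 21
For a non-special divisor D (i.e., h^1(D) = 0), Riemann-Roch gives:
l(D) = deg(D) - g + 1
Since deg(D) = 54 >= 2g - 1 = 41, D is non-special.
l(D) = 54 - 21 + 1 = 34

34


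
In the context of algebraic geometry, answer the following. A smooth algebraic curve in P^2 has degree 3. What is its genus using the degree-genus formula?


Using the genus formula for smooth plane curves:
g = (d-1)(d-2)/2
g = (3-1)(3-2)/2
g = 2*1/2
g = 2/2 = 1

1


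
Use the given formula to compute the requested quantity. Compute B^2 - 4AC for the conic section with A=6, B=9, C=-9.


The discriminant of a conic Ax^2 + Bxy + Cy^2 + ... = 0 is B^2 - 4AC.
B^2 = 9^2 = 81
4AC = 4*6*(-9) = -216
Discriminant = 81 + 216 = 297

297


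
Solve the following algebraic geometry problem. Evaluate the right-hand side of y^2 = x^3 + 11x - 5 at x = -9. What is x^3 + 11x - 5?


Compute x^3 + 11x - 5 at x = -9:
x^3 = (-9)^3 = -729
11*x = 11*(-9) = -99
Sum: -729 - 99 - 5 = -833

-833


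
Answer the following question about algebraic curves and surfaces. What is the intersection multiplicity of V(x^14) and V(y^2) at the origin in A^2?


The intersection multiplicity of V(x^a) and V(y^b) at the origin is:
I(O; V(x^14), V(y^2)) = dim_k(k[x,y]/(x^14, y^2))
A basis for k[x,y]/(x^14, y^2) is the set of monomials x^i * y^j
where 0 <= i < 14 and 0 <= j < 2.
The number of such monomials is 14 * 2 = 28

28


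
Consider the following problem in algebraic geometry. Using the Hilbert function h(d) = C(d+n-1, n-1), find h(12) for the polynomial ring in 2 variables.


The Hilbert function for the polynomial ring in 2 variables is:
h(d) = C(d+n-1, n-1)
h(12) = C(12+2-1, 2-1) = C(13, 1)
= 13! / (1! * 12!)
= 13

13


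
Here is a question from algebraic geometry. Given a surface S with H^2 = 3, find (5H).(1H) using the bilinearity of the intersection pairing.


Using bilinearity of the intersection pairing on a surface S:
(aH).(bH) = ab * (H.H)
We have H^2 = 3.
D.E = (5H).(1H) = 5*1*3
= 5*3
= 15

15


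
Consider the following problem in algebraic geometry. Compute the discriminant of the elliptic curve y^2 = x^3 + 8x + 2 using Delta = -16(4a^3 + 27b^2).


Compute each component:
4a^3 = 4*8^3 = 4*512 = 2048
27b^2 = 27*2^2 = 27*4 = 108
4a^3 + 27b^2 = 2048 + 108 = 2156
Delta = -16*2156 = -34496

-34496


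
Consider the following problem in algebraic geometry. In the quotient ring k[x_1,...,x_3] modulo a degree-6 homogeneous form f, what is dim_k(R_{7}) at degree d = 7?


For R = k[x_1,...,x_n]/(f) with f homogeneous of degree e:
The Hilbert series is (1 - t^e)/(1 - t)^n.
So h(d) = C(d+n-1, n-1) - C(d-e+n-1, n-1) for d >= e.
With n=3, e=6, d=7:
C(7+3-1, 3-1) = C(9, 2) = 36
C(7-6+3-1, 3-1) = C(3, 2) = 3
h(7) = 36 - 3 = 33

33


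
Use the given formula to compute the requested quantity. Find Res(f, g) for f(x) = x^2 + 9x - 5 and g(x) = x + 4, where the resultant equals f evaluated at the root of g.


For Res(f, x - c), we evaluate f at x = c.
f(-4) = (-4)^2 + 9*(-4) - 5
= 16 - 36 - 5
= -20 - 5 = -25
Res(f, g) = -25

-25


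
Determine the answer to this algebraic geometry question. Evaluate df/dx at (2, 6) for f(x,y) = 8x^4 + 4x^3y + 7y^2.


df/dx = 4*8*x^3 + 3*4*x^2*y
At (2,6): 4*8*2^3 + 3*4*2^2*6
= 256 + 288
= 544

544


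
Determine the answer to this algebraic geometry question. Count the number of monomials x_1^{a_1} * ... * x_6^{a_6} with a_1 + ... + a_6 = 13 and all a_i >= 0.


The number of degree-13 monomials in 6 variables is C(d+n-1, n-1).
= C(13+6-1, 6-1) = C(18, 5)
= 8568

8568


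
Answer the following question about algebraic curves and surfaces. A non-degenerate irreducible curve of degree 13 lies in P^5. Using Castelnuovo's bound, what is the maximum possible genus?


Castelnuovo's bound: write d - 1 = m(r-1) + epsilon with 0 <= epsilon < r-1.
d - 1 = 13 - 1 = 12
r - 1 = 5 - 1 = 4
12 = 3*4 + 0, so m = 3, epsilon = 0
pi(d, r) = m(m-1)(r-1)/2 + m*epsilon
= 3*2*4/2 + 3*0
= 24/2 + 0
= 12 + 0 = 12

12


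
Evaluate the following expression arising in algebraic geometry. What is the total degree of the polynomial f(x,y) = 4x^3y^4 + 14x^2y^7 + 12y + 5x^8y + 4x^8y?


Examine each term for its total degree (sum of exponents).
  Term '4x^3y^4' has total degree 3+4 = 7.
  Term '14x^2y^7' has total degree 2+7 = 9.
  Term '12y' has total degree 0+1 = 1.
  Term '5x^8y' has total degree 8+1 = 9.
  Term '4x^8y' has total degree 8+1 = 9.
The maximum total degree among all terms is 9.

9


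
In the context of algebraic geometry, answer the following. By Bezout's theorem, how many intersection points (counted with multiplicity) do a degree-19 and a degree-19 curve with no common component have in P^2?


Bezout's theorem states the intersection count equals the product of degrees.
Intersection count = 19 * 19 = 361

361


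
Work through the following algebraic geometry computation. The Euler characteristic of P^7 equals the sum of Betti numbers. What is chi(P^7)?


The complex projective space P^7 has one cell in each even real dimension 0, 2, ..., 14.
The cohomology groups are H^{2k}(P^7) = Z for k = 0,...,7, and 0 otherwise.
Euler characteristic = sum of Betti numbers = 1 per even-dimensional cohomology group.
chi(P^7) = 7 + 1 = 8

8


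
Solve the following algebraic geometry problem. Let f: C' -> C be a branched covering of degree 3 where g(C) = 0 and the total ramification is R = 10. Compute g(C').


Riemann-Hurwitz formula: 2g' - 2 = d(2g - 2) + R
Given: d = 3, g = 0, R = 10
2g' - 2 = 3*(2*0 - 2) + 10
2g' - 2 = 3*(-2) + 10
2g' - 2 = -6 + 10 = 4
2g' = 6
g' = 3

3


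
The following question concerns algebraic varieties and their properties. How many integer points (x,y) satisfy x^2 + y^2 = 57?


Systematically check integer values of x where x^2 <= 57.
For each valid x, check if 57 - x^2 is a perfect square.
Total integer solutions found: 0

0


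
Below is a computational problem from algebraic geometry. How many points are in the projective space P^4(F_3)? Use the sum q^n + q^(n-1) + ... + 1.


P^4(F_3) has (q^(n+1) - 1)/(q - 1) points.
= 3^4 + 3^3 + 3^2 + 3^1 + 3^0
= 81 + 27 + 9 + 3 + 1
= 121

121


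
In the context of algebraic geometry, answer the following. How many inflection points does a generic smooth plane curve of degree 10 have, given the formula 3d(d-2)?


For a general smooth plane curve C of degree d, the inflection points are
the intersection of C with its Hessian curve, which has degree 3(d-2).
By Bezout, the total intersection number is d * 3(d-2) = 10 * 24 = 240.
For a general curve every flex is ordinary, so each contributes
multiplicity 1 to C·Hess(C), and the number of distinct inflection
points is 3d(d-2).
Inflection points = 3*10*(10-2) = 3*10*8 = 240

240


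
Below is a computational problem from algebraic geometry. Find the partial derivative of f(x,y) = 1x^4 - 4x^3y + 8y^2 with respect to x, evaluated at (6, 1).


df/dx = 4*1*x^3 + 3*(-4)*x^2*y
At (6,1): 4*1*6^3 + 3*(-4)*6^2*1
= 864 - 432
= 432

432


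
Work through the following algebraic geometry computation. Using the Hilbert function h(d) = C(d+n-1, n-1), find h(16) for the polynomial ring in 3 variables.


The Hilbert function for the polynomial ring in 3 variables is:
h(d) = C(d+n-1, n-1)
h(16) = C(16+3-1, 3-1) = C(18, 2)
= 18! / (2! * 16!)
= 153

153


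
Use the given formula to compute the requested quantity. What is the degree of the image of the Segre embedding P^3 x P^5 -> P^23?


The degree of the Segre variety P^3 x P^5 is C(m+n, m).
= C(8, 3)
= 56

56


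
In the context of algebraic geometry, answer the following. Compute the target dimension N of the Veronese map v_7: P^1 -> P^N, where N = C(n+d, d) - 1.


The Veronese embedding v_d: P^n -> P^N maps each point to all
degree-d monomials in n+1 homogeneous coordinates.
N = C(n+d, d) - 1
N = C(1+7, 7) - 1
N = C(8, 7) - 1
C(8, 7) = 8
N = 8 - 1 = 7

7


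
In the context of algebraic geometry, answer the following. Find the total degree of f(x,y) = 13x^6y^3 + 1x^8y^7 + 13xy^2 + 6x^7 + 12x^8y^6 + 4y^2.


Examine each term for its total degree (sum of exponents).
  Term '13x^6y^3' has total degree 6+3 = 9.
  Term '1x^8y^7' has total degree 8+7 = 15.
  Term '13xy^2' has total degree 1+2 = 3.
  Term '6x^7' has total degree 7+0 = 7.
  Term '12x^8y^6' has total degree 8+6 = 14.
  Term '4y^2' has total degree 0+2 = 2.
The maximum total degree among all terms is 15.

15


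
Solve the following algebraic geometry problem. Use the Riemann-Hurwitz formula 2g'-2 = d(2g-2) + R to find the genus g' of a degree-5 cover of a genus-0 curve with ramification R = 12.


Riemann-Hurwitz formula: 2g' - 2 = d(2g - 2) + R
Given: d = 5, g = 0, R = 12
2g' - 2 = 5*(2*0 - 2) + 12
2g' - 2 = 5*(-2) + 12
2g' - 2 = -10 + 12 = 2
2g' = 4
g' = 2

2


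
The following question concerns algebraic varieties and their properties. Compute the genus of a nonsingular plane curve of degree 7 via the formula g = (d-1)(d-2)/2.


Using the genus formula for smooth plane curves:
g = (d-1)(d-2)/2
g = (7-1)(7-2)/2
g = 6*5/2
g = 30/2 = 15

15


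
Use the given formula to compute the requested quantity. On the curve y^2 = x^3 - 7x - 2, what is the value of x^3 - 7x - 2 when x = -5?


Compute x^3 - 7x - 2 at x = -5:
x^3 = (-5)^3 = -125
(-7)*x = (-7)*(-5) = 35
Sum: -125 + 35 - 2 = -92

-92


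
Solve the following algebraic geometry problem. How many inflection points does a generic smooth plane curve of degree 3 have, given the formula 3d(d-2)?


For a general smooth plane curve C of degree d, the inflection points are
the intersection of C with its Hessian curve, which has degree 3(d-2).
By Bezout, the total intersection number is d * 3(d-2) = 3 * 3 = 9.
For a general curve every flex is ordinary, so each contributes
multiplicity 1 to C·Hess(C), and the number of distinct inflection
points is 3d(d-2).
Inflection points = 3*3*(3-2) = 3*3*1 = 9

9


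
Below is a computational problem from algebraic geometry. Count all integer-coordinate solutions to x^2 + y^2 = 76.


Systematically check integer values of x where x^2 <= 76.
For each valid x, check if 76 - x^2 is a perfect square.
Total integer solutions found: 0

0


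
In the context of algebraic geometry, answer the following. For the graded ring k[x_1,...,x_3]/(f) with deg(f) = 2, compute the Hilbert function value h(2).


For R = k[x_1,...,x_n]/(f) with f homogeneous of degree e:
The Hilbert series is (1 - t^e)/(1 - t)^n.
So h(d) = C(d+n-1, n-1) - C(d-e+n-1, n-1) for d >= e.
With n=3, e=2, d=2:
C(2+3-1, 3-1) = C(4, 2) = 6
C(2-2+3-1, 3-1) = C(2, 2) = 1
h(2) = 6 - 1 = 5

5


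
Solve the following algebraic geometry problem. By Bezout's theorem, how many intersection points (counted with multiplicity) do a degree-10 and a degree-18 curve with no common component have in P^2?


Bezout's theorem states the intersection count equals the product of degrees.
Intersection count = 10 * 18 = 180

180


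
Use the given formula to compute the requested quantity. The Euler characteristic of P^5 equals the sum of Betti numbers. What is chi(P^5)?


The complex projective space P^5 has one cell in each even real dimension 0, 2, ..., 10.
The cohomology groups are H^{2k}(P^5) = Z for k = 0,...,5, and 0 otherwise.
Euler characteristic = sum of Betti numbers = 1 per even-dimensional cohomology group.
chi(P^5) = 5 + 1 = 6

6


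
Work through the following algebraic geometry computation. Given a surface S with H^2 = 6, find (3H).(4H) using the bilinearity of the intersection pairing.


Using bilinearity of the intersection pairing on a surface S:
(aH).(bH) = ab * (H.H)
We have H^2 = 6.
D.E = (3H).(4H) = 3*4*6
= 12*6
= 72

72


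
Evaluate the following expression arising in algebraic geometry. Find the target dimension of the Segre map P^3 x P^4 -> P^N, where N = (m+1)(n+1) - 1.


The Segre embedding maps P^m x P^n into P^N via
all products of coordinates from each factor.
N = (m+1)(n+1) - 1
N = (3+1)(4+1) - 1
N = 4*5 - 1
N = 20 - 1 = 19

19


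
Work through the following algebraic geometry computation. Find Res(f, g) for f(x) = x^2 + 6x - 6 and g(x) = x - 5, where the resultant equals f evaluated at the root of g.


For Res(f, x - c), we evaluate f at x = c.
f(5) = 5^2 + 6*5 - 6
= 25 + 30 - 6
= 55 - 6 = 49
Res(f, g) = 49

49


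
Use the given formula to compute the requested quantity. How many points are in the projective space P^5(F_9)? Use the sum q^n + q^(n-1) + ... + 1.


P^5(F_9) has (q^(n+1) - 1)/(q - 1) points.
= 9^5 + 9^4 + 9^3 + 9^2 + 9^1 + 9^0
= 59049 + 6561 + 729 + 81 + 9 + 1
= 66430

66430


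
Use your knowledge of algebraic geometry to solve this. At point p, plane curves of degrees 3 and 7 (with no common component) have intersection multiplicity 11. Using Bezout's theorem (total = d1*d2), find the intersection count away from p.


By Bezout's theorem, the total intersection number is d1 * d2.
Total = 3 * 7 = 21
Intersection multiplicity at p = 11
Remaining intersections = 21 - 11 = 10

10


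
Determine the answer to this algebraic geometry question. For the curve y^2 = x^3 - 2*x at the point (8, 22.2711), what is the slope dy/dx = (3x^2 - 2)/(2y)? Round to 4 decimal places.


Using implicit differentiation of y^2 = x^3 - 2*x:
2y * dy/dx = 3x^2 - 2
dy/dx = (3x^2 - 2)/(2y)
Numerator: 3*8^2 - 2 = 190
Denominator: 2*22.2711 = 44.5422
dy/dx = 190/44.5422 = 4.2656

4.2656


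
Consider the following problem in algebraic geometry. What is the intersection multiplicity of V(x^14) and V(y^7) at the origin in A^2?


The intersection multiplicity of V(x^a) and V(y^b) at the origin is:
I(O; V(x^14), V(y^7)) = dim_k(k[x,y]/(x^14, y^7))
A basis for k[x,y]/(x^14, y^7) is the set of monomials x^i * y^j
where 0 <= i < 14 and 0 <= j < 7.
The number of such monomials is 14 * 7 = 98

98


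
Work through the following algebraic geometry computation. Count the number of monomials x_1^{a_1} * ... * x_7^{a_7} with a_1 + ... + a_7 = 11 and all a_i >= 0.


The number of degree-11 monomials in 7 variables is C(d+n-1, n-1).
= C(11+7-1, 7-1) = C(17, 6)
= 12376

12376


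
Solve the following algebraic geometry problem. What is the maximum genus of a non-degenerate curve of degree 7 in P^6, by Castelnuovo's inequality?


Castelnuovo's bound: write d - 1 = m(r-1) + epsilon with 0 <= epsilon < r-1.
d - 1 = 7 - 1 = 6
r - 1 = 6 - 1 = 5
6 = 1*5 + 1, so m = 1, epsilon = 1
pi(d, r) = m(m-1)(r-1)/2 + m*epsilon
= 1*0*5/2 + 1*1
= 0/2 + 1
= 0 + 1 = 1

1


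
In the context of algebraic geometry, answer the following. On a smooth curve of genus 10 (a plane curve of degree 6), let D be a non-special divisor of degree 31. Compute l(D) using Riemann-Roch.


First, compute the genus of a smooth plane curve of degree 6:
g = (d-1)(d-2)/2 = (6-1)(6-2)/2 = 10
For a non-special divisor D (i.e., h^1(D) = 0), Riemann-Roch gives:
l(D) = deg(D) - g + 1
Since deg(D) = 31 >= 2g - 1 = 19, D is non-special.
l(D) = 31 - 10 + 1 = 22

22


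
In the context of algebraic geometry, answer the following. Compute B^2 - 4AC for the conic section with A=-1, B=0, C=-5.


The discriminant of a conic Ax^2 + Bxy + Cy^2 + ... = 0 is B^2 - 4AC.
B^2 = 0^2 = 0
4AC = 4*(-1)*(-5) = 20
Discriminant = 0 - 20 = -20

-20


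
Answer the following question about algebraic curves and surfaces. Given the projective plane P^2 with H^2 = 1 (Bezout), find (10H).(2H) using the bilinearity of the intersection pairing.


Using bilinearity of the intersection pairing on the projective plane P^2:
(aH).(bH) = ab * (H.H)
We have H^2 = 1 (Bezout).
D.E = (10H).(2H) = 10*2*1
= 20*1
= 20

20


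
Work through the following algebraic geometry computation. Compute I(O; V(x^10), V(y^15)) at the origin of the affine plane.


The intersection multiplicity of V(x^a) and V(y^b) at the origin is:
I(O; V(x^10), V(y^15)) = dim_k(k[x,y]/(x^10, y^15))
A basis for k[x,y]/(x^10, y^15) is the set of monomials x^i * y^j
where 0 <= i < 10 and 0 <= j < 15.
The number of such monomials is 10 * 15 = 150

150


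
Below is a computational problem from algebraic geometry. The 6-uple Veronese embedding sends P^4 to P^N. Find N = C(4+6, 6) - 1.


The Veronese embedding v_d: P^n -> P^N maps each point to all
degree-d monomials in n+1 homogeneous coordinates.
N = C(n+d, d) - 1
N = C(4+6, 6) - 1
N = C(10, 6) - 1
C(10, 6) = 210
N = 210 - 1 = 209

209


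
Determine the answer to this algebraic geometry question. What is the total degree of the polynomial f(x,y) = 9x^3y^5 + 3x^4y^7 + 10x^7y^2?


Examine each term for its total degree (sum of exponents).
  Term '9x^3y^5' has total degree 3+5 = 8.
  Term '3x^4y^7' has total degree 4+7 = 11.
  Term '10x^7y^2' has total degree 7+2 = 9.
The maximum total degree among all terms is 11.

11


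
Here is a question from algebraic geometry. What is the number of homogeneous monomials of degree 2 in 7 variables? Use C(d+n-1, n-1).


The number of degree-2 monomials in 7 variables is C(d+n-1, n-1).
= C(2+7-1, 7-1) = C(8, 6)
= 28

28


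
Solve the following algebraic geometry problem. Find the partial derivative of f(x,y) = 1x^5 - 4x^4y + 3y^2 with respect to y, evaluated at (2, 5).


df/dy = (-4)*x^4 + 2*3*y^1
At (2,5): (-4)*2^4 + 2*3*5^1
= -64 + 30
= -34

-34


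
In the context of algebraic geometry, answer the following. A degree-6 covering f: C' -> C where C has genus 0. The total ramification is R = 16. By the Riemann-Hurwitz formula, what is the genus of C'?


Riemann-Hurwitz formula: 2g' - 2 = d(2g - 2) + R
Given: d = 6, g = 0, R = 16
2g' - 2 = 6*(2*0 - 2) + 16
2g' - 2 = 6*(-2) + 16
2g' - 2 = -12 + 16 = 4
2g' = 6
g' = 3

3


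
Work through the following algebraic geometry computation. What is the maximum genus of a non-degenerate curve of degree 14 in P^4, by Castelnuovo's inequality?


Castelnuovo's bound: write d - 1 = m(r-1) + epsilon with 0 <= epsilon < r-1.
d - 1 = 14 - 1 = 13
r - 1 = 4 - 1 = 3
13 = 4*3 + 1, so m = 4, epsilon = 1
pi(d, r) = m(m-1)(r-1)/2 + m*epsilon
= 4*3*3/2 + 4*1
= 36/2 + 4
= 18 + 4 = 22

22


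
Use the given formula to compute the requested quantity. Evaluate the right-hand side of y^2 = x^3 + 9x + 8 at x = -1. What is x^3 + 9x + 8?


Compute x^3 + 9x + 8 at x = -1:
x^3 = (-1)^3 = -1
9*x = 9*(-1) = -9
Sum: -1 - 9 + 8 = -2

-2


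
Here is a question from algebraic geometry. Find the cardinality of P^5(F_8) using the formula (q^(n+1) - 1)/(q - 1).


P^5(F_8) has (q^(n+1) - 1)/(q - 1) points.
= 8^5 + 8^4 + 8^3 + 8^2 + 8^1 + 8^0
= 32768 + 4096 + 512 + 64 + 8 + 1
= 37449

37449


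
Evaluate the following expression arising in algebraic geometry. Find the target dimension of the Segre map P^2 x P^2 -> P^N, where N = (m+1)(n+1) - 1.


The Segre embedding maps P^m x P^n into P^N via
all products of coordinates from each factor.
N = (m+1)(n+1) - 1
N = (2+1)(2+1) - 1
N = 3*3 - 1
N = 9 - 1 = 8

8


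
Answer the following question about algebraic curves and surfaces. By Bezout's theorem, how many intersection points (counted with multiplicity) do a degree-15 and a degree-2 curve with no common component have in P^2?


Bezout's theorem states the intersection count equals the product of degrees.
Intersection count = 15 * 2 = 30

30


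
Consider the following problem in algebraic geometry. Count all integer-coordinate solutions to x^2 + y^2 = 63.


Systematically check integer values of x where x^2 <= 63.
For each valid x, check if 63 - x^2 is a perfect square.
Total integer solutions found: 0

0


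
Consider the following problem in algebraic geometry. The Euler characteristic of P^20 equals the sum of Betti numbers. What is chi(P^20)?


The complex projective space P^20 has one cell in each even real dimension 0, 2, ..., 40.
The cohomology groups are H^{2k}(P^20) = Z for k = 0,...,20, and 0 otherwise.
Euler characteristic = sum of Betti numbers = 1 per even-dimensional cohomology group.
chi(P^20) = 20 + 1 = 21

21


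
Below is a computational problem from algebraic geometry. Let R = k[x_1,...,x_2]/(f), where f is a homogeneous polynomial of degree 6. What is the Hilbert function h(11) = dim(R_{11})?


For R = k[x_1,...,x_n]/(f) with f homogeneous of degree e:
The Hilbert series is (1 - t^e)/(1 - t)^n.
So h(d) = C(d+n-1, n-1) - C(d-e+n-1, n-1) for d >= e.
With n=2, e=6, d=11:
C(11+2-1, 2-1) = C(12, 1) = 12
C(11-6+2-1, 2-1) = C(6, 1) = 6
h(11) = 12 - 6 = 6

6


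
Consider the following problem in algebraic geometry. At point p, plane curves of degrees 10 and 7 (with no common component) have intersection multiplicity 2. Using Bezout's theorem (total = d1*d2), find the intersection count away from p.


By Bezout's theorem, the total intersection number is d1 * d2.
Total = 10 * 7 = 70
Intersection multiplicity at p = 2
Remaining intersections = 70 - 2 = 68

68


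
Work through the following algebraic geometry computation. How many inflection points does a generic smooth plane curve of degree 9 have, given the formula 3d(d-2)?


For a general smooth plane curve C of degree d, the inflection points are
the intersection of C with its Hessian curve, which has degree 3(d-2).
By Bezout, the total intersection number is d * 3(d-2) = 9 * 21 = 189.
For a general curve every flex is ordinary, so each contributes
multiplicity 1 to C·Hess(C), and the number of distinct inflection
points is 3d(d-2).
Inflection points = 3*9*(9-2) = 3*9*7 = 189

189


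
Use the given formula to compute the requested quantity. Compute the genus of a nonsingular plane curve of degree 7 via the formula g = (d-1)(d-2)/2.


Using the genus formula for smooth plane curves:
g = (d-1)(d-2)/2
g = (7-1)(7-2)/2
g = 6*5/2
g = 30/2 = 15

15


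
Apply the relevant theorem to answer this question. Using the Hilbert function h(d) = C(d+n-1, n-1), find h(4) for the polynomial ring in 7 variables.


The Hilbert function for the polynomial ring in 7 variables is:
h(d) = C(d+n-1, n-1)
h(4) = C(4+7-1, 7-1) = C(10, 6)
= 10! / (6! * 4!)
= 210

210


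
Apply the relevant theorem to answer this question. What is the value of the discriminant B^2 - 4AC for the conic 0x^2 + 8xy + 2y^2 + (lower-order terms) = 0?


The discriminant of a conic Ax^2 + Bxy + Cy^2 + ... = 0 is B^2 - 4AC.
B^2 = 8^2 = 64
4AC = 4*0*2 = 0
Discriminant = 64 + 0 = 64

64


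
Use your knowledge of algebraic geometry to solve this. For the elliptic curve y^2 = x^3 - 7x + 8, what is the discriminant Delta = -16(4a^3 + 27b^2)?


Compute each component:
4a^3 = 4*(-7)^3 = 4*(-343) = -1372
27b^2 = 27*8^2 = 27*64 = 1728
4a^3 + 27b^2 = -1372 + 1728 = 356
Delta = -16*356 = -5696

-5696


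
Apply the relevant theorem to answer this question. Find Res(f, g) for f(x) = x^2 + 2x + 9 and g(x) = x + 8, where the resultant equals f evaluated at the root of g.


For Res(f, x - c), we evaluate f at x = c.
f(-8) = (-8)^2 + 2*(-8) + 9
= 64 - 16 + 9
= 48 + 9 = 57
Res(f, g) = 57

57


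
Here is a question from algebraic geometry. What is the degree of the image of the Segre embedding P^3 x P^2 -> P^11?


The degree of the Segre variety P^3 x P^2 is C(m+n, m).
= C(5, 3)
= 10

10


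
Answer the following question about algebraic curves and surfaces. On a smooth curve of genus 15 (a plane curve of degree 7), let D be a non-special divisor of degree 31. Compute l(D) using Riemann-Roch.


First, compute the genus of a smooth plane curve of degree 7:
g = (d-1)(d-2)/2 = (7-1)(7-2)/2 = 15
For a non-special divisor D (i.e., h^1(D) = 0), Riemann-Roch gives:
l(D) = deg(D) - g + 1
Since deg(D) = 31 >= 2g - 1 = 29, D is non-special.
l(D) = 31 - 15 + 1 = 17

17


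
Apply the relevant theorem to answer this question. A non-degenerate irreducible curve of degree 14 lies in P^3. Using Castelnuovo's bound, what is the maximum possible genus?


Castelnuovo's bound: write d - 1 = m(r-1) + epsilon with 0 <= epsilon < r-1.
d - 1 = 14 - 1 = 13
r - 1 = 3 - 1 = 2
13 = 6*2 + 1, so m = 6, epsilon = 1
pi(d, r) = m(m-1)(r-1)/2 + m*epsilon
= 6*5*2/2 + 6*1
= 60/2 + 6
= 30 + 6 = 36

36


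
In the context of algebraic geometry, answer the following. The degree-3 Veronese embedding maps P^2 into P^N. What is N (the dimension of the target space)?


The Veronese embedding v_d: P^n -> P^N maps each point to all
degree-d monomials in n+1 homogeneous coordinates.
N = C(n+d, d) - 1
N = C(2+3, 3) - 1
N = C(5, 3) - 1
C(5, 3) = 10
N = 10 - 1 = 9

9


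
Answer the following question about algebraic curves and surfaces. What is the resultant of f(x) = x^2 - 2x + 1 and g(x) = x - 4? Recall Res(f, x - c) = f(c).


For Res(f, x - c), we evaluate f at x = c.
f(4) = 4^2 - 2*4 + 1
= 16 - 8 + 1
= 8 + 1 = 9
Res(f, g) = 9

9


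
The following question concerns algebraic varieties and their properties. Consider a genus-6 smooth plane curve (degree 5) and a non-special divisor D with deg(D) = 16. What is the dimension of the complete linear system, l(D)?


First, compute the genus of a smooth plane curve of degree 5:
g = (d-1)(d-2)/2 = (5-1)(5-2)/2 = 6
For a non-special divisor D (i.e., h^1(D) = 0), Riemann-Roch gives:
l(D) = deg(D) - g + 1
Since deg(D) = 16 >= 2g - 1 = 11, D is non-special.
l(D) = 16 - 6 + 1 = 11

11


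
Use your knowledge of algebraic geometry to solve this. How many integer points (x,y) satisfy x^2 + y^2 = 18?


Systematically check integer values of x where x^2 <= 18.
For each valid x, check if 18 - x^2 is a perfect square.
x=3: 18 - 9 = 9, sqrt = 3 (valid)
Total integer solutions found: 4

4


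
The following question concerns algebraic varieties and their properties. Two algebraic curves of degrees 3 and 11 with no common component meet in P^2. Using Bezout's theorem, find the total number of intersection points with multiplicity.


Bezout's theorem states the intersection count equals the product of degrees.
Intersection count = 3 * 11 = 33

33


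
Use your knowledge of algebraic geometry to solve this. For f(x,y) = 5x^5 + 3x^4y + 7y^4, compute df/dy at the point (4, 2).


df/dy = 3*x^4 + 4*7*y^3
At (4,2): 3*4^4 + 4*7*2^3
= 768 + 224
= 992

992


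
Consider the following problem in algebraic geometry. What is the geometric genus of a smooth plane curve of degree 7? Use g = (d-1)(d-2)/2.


Using the genus formula for smooth plane curves:
g = (d-1)(d-2)/2
g = (7-1)(7-2)/2
g = 6*5/2
g = 30/2 = 15

15


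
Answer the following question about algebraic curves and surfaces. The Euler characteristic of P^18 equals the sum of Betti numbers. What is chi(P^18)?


The complex projective space P^18 has one cell in each even real dimension 0, 2, ..., 36.
The cohomology groups are H^{2k}(P^18) = Z for k = 0,...,18, and 0 otherwise.
Euler characteristic = sum of Betti numbers = 1 per even-dimensional cohomology group.
chi(P^18) = 18 + 1 = 19

19


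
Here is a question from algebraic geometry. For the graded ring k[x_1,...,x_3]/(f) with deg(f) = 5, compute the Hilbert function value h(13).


For R = k[x_1,...,x_n]/(f) with f homogeneous of degree e:
The Hilbert series is (1 - t^e)/(1 - t)^n.
So h(d) = C(d+n-1, n-1) - C(d-e+n-1, n-1) for d >= e.
With n=3, e=5, d=13:
C(13+3-1, 3-1) = C(15, 2) = 105
C(13-5+3-1, 3-1) = C(10, 2) = 45
h(13) = 105 - 45 = 60

60


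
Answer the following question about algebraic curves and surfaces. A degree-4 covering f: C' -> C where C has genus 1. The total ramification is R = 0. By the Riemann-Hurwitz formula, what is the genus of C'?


Riemann-Hurwitz formula: 2g' - 2 = d(2g - 2) + R
Given: d = 4, g = 1, R = 0
2g' - 2 = 4*(2*1 - 2) + 0
2g' - 2 = 4*0 + 0
2g' - 2 = 0 + 0 = 0
2g' = 2
g' = 1

1


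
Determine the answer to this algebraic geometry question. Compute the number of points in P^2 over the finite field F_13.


P^2(F_13) has (q^(n+1) - 1)/(q - 1) points.
= 13^2 + 13^1 + 13^0
= 169 + 13 + 1
= 183

183


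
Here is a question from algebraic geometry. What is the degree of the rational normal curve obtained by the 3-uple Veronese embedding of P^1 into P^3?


The rational normal curve in P^3 is the image of P^1 under the 3-uple Veronese.
A general hyperplane in P^3 pulls back to a degree-3 form on P^1, which has 3 zeros,
so the curve meets a general hyperplane in 3 points. Degree = 3.

3


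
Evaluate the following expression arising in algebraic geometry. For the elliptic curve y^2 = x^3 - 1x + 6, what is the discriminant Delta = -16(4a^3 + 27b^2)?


Compute each component:
4a^3 = 4*(-1)^3 = 4*(-1) = -4
27b^2 = 27*6^2 = 27*36 = 972
4a^3 + 27b^2 = -4 + 972 = 968
Delta = -16*968 = -15488

-15488


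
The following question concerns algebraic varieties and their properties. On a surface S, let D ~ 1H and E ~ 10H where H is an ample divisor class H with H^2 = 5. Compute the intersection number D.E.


Using bilinearity of the intersection pairing on a surface S:
(aH).(bH) = ab * (H.H)
We have H^2 = 5.
D.E = (1H).(10H) = 1*10*5
= 10*5
= 50

50


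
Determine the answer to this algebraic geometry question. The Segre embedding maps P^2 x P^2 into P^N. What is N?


The Segre embedding maps P^m x P^n into P^N via
all products of coordinates from each factor.
N = (m+1)(n+1) - 1
N = (2+1)(2+1) - 1
N = 3*3 - 1
N = 9 - 1 = 8

8
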